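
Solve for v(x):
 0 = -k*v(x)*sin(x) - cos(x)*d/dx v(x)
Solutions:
 v(x) = C1*exp(k*log(cos(x)))


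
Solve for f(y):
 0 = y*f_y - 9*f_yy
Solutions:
 f(y) = C1 + C2*erfi(sqrt(2)*y/6)


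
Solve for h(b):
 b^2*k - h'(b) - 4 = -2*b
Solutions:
 h(b) = C1 + b^3*k/3 + b^2 - 4*b


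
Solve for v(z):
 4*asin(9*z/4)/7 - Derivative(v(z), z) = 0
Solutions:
 v(z) = C1 + 4*z*asin(9*z/4)/7 + 4*sqrt(16 - 81*z^2)/63


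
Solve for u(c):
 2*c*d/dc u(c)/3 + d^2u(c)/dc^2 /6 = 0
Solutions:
 u(c) = C1 + C2*erf(sqrt(2)*c)


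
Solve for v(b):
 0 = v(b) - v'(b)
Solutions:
 v(b) = C1*exp(b)


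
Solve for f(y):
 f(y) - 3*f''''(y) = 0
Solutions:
 f(y) = C1*exp(-3^(3/4)*y/3) + C2*exp(3^(3/4)*y/3) + C3*sin(3^(3/4)*y/3) + C4*cos(3^(3/4)*y/3)


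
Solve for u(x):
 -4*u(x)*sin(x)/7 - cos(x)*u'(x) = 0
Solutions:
 u(x) = C1*cos(x)^(4/7)


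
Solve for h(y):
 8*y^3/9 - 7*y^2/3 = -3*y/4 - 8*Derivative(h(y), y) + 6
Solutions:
 h(y) = C1 - y^4/36 + 7*y^3/72 - 3*y^2/64 + 3*y/4


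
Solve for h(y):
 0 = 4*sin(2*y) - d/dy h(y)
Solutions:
 h(y) = C1 - 2*cos(2*y)


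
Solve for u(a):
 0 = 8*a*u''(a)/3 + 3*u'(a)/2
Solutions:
 u(a) = C1 + C2*a^(7/16)


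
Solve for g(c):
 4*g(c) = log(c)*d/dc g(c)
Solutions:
 g(c) = C1*exp(4*li(c))


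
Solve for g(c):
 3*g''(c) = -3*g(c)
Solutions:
 g(c) = C1*sin(c) + C2*cos(c)


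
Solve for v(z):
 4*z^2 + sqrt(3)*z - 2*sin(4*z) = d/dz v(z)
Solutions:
 v(z) = C1 + 4*z^3/3 + sqrt(3)*z^2/2 + cos(4*z)/2


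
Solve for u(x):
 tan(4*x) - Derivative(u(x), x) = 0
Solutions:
 u(x) = C1 - log(cos(4*x))/4


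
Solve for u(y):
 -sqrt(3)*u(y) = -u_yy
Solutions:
 u(y) = C1*exp(-3^(1/4)*y) + C2*exp(3^(1/4)*y)


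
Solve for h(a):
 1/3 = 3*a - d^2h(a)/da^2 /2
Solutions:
 h(a) = C1 + C2*a + a^3 - a^2/3


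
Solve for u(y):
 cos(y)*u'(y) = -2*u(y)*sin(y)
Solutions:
 u(y) = C1*cos(y)^2


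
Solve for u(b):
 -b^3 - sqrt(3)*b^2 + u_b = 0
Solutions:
 u(b) = C1 + b^4/4 + sqrt(3)*b^3/3


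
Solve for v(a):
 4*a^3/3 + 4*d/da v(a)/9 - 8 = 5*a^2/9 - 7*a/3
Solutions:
 v(a) = C1 - 3*a^4/4 + 5*a^3/12 - 21*a^2/8 + 18*a


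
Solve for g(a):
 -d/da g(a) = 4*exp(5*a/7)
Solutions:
 g(a) = C1 - 28*exp(5*a/7)/5


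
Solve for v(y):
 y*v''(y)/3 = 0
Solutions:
 v(y) = C1 + C2*y


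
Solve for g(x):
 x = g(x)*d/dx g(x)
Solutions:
 g(x) = -sqrt(C1 + x^2)
 g(x) = sqrt(C1 + x^2)


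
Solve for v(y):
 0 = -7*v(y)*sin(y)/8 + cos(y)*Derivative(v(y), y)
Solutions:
 v(y) = C1/cos(y)^(7/8)


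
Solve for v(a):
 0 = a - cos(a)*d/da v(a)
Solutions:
 v(a) = C1 + Integral(a/cos(a), a)


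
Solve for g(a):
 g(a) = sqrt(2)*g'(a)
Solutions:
 g(a) = C1*exp(sqrt(2)*a/2)


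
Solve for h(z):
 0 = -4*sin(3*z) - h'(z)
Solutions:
 h(z) = C1 + 4*cos(3*z)/3


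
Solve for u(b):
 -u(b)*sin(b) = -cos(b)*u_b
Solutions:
 u(b) = C1/cos(b)


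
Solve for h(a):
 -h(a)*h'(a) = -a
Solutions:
 h(a) = -sqrt(C1 + a^2)
 h(a) = sqrt(C1 + a^2)


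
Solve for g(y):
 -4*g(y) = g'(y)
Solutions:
 g(y) = C1*exp(-4*y)


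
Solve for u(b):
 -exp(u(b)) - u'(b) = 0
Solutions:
 u(b) = log(1/(C1 + b))


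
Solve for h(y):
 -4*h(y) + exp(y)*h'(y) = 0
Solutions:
 h(y) = C1*exp(-4*exp(-y))


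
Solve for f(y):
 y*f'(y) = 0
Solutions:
 f(y) = C1


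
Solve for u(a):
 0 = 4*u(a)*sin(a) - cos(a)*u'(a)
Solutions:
 u(a) = C1/cos(a)^4


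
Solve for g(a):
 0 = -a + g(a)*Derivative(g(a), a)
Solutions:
 g(a) = -sqrt(C1 + a^2)
 g(a) = sqrt(C1 + a^2)


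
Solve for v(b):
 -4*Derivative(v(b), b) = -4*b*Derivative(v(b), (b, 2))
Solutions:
 v(b) = C1 + C2*b^2


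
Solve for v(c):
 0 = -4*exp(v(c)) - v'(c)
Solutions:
 v(c) = log(1/(C1 + 4*c))


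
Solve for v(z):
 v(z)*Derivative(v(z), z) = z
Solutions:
 v(z) = -sqrt(C1 + z^2)
 v(z) = sqrt(C1 + z^2)


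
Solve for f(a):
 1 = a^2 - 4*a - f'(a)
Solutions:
 f(a) = C1 + a^3/3 - 2*a^2 - a


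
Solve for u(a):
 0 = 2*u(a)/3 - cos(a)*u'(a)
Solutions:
 u(a) = C1*(sin(a) + 1)^(1/3)/(sin(a) - 1)^(1/3)


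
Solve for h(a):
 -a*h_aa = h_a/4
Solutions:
 h(a) = C1 + C2*a^(3/4)


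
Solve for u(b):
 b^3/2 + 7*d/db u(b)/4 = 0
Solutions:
 u(b) = C1 - b^4/14


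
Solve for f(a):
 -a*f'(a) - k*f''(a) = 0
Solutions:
 f(a) = C1 + C2*sqrt(k)*erf(sqrt(2)*a*sqrt(1/k)/2)


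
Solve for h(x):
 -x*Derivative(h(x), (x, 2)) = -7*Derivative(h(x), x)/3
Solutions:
 h(x) = C1 + C2*x^(10/3)


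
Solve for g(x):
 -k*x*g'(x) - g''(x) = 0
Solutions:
 g(x) = Piecewise((-sqrt(2)*sqrt(pi)*C1*erf(sqrt(2)*sqrt(k)*x/2)/(2*sqrt(k)) - C2, (k > 0) | (k < 0)), (-C1*x - C2, True))


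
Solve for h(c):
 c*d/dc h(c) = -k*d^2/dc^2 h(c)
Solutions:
 h(c) = C1 + C2*sqrt(k)*erf(sqrt(2)*c*sqrt(1/k)/2)


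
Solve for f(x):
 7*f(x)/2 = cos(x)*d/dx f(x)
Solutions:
 f(x) = C1*(sin(x) + 1)^(7/4)/(sin(x) - 1)^(7/4)


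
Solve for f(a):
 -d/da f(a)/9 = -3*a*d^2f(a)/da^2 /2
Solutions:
 f(a) = C1 + C2*a^(29/27)


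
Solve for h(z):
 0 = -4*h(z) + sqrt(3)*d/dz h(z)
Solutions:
 h(z) = C1*exp(4*sqrt(3)*z/3)


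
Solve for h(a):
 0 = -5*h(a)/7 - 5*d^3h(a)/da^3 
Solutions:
 h(a) = C3*exp(-7^(2/3)*a/7) + (C1*sin(sqrt(3)*7^(2/3)*a/14) + C2*cos(sqrt(3)*7^(2/3)*a/14))*exp(7^(2/3)*a/14)


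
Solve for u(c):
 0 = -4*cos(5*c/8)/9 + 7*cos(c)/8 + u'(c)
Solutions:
 u(c) = C1 + 32*sin(5*c/8)/45 - 7*sin(c)/8


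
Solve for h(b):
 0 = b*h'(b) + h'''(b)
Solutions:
 h(b) = C1 + Integral(C2*airyai(-b) + C3*airybi(-b), b)


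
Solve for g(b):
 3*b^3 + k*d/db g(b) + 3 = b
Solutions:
 g(b) = C1 - 3*b^4/(4*k) + b^2/(2*k) - 3*b/k


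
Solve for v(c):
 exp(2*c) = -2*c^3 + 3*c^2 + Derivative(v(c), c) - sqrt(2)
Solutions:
 v(c) = C1 + c^4/2 - c^3 + sqrt(2)*c + exp(2*c)/2


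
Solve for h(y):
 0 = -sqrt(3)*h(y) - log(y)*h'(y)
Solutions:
 h(y) = C1*exp(-sqrt(3)*li(y))


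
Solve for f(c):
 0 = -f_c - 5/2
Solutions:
 f(c) = C1 - 5*c/2


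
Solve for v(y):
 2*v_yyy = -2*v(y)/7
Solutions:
 v(y) = C3*exp(-7^(2/3)*y/7) + (C1*sin(sqrt(3)*7^(2/3)*y/14) + C2*cos(sqrt(3)*7^(2/3)*y/14))*exp(7^(2/3)*y/14)


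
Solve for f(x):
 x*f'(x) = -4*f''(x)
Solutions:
 f(x) = C1 + C2*erf(sqrt(2)*x/4)


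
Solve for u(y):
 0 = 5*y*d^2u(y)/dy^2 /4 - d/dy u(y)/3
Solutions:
 u(y) = C1 + C2*y^(19/15)


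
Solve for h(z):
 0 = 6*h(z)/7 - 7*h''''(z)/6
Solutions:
 h(z) = C1*exp(-sqrt(42)*z/7) + C2*exp(sqrt(42)*z/7) + C3*sin(sqrt(42)*z/7) + C4*cos(sqrt(42)*z/7)


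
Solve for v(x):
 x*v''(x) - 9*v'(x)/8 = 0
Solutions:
 v(x) = C1 + C2*x^(17/8)


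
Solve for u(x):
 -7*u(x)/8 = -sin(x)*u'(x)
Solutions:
 u(x) = C1*(cos(x) - 1)^(7/16)/(cos(x) + 1)^(7/16)


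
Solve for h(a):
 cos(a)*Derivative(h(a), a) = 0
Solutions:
 h(a) = C1


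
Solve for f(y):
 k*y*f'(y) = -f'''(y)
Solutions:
 f(y) = C1 + Integral(C2*airyai(y*(-k)^(1/3)) + C3*airybi(y*(-k)^(1/3)), y)


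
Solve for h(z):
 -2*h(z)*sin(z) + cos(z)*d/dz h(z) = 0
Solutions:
 h(z) = C1/cos(z)^2


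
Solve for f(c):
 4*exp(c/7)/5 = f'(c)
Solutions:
 f(c) = C1 + 28*exp(c/7)/5


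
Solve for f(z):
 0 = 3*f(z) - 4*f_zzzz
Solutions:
 f(z) = C1*exp(-sqrt(2)*3^(1/4)*z/2) + C2*exp(sqrt(2)*3^(1/4)*z/2) + C3*sin(sqrt(2)*3^(1/4)*z/2) + C4*cos(sqrt(2)*3^(1/4)*z/2)


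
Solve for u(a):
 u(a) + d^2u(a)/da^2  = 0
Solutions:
 u(a) = C1*sin(a) + C2*cos(a)


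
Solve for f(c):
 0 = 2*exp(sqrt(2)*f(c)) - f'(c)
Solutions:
 f(c) = sqrt(2)*(2*log(-1/(C1 + 2*c)) - log(2))/4


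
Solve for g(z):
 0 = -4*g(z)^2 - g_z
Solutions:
 g(z) = 1/(C1 + 4*z)


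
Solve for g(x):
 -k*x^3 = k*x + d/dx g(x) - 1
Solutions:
 g(x) = C1 - k*x^4/4 - k*x^2/2 + x


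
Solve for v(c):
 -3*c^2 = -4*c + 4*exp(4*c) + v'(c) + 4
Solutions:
 v(c) = C1 - c^3 + 2*c^2 - 4*c - exp(4*c)


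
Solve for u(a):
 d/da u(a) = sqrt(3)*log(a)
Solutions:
 u(a) = C1 + sqrt(3)*a*log(a) - sqrt(3)*a


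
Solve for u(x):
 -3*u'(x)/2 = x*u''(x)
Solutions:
 u(x) = C1 + C2/sqrt(x)


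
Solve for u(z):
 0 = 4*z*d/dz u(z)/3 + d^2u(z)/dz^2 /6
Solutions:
 u(z) = C1 + C2*erf(2*z)


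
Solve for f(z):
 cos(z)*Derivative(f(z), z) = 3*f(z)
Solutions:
 f(z) = C1*(sin(z) + 1)^(3/2)/(sin(z) - 1)^(3/2)


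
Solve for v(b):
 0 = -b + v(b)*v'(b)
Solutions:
 v(b) = -sqrt(C1 + b^2)
 v(b) = sqrt(C1 + b^2)


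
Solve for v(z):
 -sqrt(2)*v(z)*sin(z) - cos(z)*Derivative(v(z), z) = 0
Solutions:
 v(z) = C1*cos(z)^(sqrt(2))


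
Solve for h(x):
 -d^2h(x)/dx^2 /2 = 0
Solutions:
 h(x) = C1 + C2*x


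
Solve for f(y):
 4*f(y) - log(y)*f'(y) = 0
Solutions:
 f(y) = C1*exp(4*li(y))


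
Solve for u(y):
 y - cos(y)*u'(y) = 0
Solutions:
 u(y) = C1 + Integral(y/cos(y), y)


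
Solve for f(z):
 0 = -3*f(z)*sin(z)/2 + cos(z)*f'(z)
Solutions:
 f(z) = C1/cos(z)^(3/2)


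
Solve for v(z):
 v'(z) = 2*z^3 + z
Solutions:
 v(z) = C1 + z^4/2 + z^2/2


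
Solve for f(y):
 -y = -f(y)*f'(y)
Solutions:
 f(y) = -sqrt(C1 + y^2)
 f(y) = sqrt(C1 + y^2)


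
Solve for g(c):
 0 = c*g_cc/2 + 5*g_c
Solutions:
 g(c) = C1 + C2/c^9


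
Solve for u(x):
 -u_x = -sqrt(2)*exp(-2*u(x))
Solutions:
 u(x) = log(-sqrt(C1 + 2*sqrt(2)*x))
 u(x) = log(C1 + 2*sqrt(2)*x)/2


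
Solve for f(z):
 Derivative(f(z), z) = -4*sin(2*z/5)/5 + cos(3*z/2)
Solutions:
 f(z) = C1 + 2*sin(3*z/2)/3 + 2*cos(2*z/5)


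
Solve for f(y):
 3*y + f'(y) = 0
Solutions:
 f(y) = C1 - 3*y^2/2


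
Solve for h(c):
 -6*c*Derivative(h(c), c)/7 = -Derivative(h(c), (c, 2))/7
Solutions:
 h(c) = C1 + C2*erfi(sqrt(3)*c)


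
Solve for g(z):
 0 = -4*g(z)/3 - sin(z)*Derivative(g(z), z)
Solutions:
 g(z) = C1*(cos(z) + 1)^(2/3)/(cos(z) - 1)^(2/3)


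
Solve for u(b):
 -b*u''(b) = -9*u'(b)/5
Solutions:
 u(b) = C1 + C2*b^(14/5)


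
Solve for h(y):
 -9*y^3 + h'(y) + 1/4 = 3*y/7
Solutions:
 h(y) = C1 + 9*y^4/4 + 3*y^2/14 - y/4


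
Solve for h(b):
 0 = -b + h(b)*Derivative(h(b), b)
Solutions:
 h(b) = -sqrt(C1 + b^2)
 h(b) = sqrt(C1 + b^2)


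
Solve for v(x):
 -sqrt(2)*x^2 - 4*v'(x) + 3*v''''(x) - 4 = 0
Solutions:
 v(x) = C1 + C4*exp(6^(2/3)*x/3) - sqrt(2)*x^3/12 - x + (C2*sin(2^(2/3)*3^(1/6)*x/2) + C3*cos(2^(2/3)*3^(1/6)*x/2))*exp(-6^(2/3)*x/6)


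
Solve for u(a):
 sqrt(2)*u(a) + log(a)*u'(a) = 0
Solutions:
 u(a) = C1*exp(-sqrt(2)*li(a))


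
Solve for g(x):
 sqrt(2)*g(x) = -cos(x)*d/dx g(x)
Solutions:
 g(x) = C1*(sin(x) - 1)^(sqrt(2)/2)/(sin(x) + 1)^(sqrt(2)/2)


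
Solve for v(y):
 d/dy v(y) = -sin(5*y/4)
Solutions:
 v(y) = C1 + 4*cos(5*y/4)/5


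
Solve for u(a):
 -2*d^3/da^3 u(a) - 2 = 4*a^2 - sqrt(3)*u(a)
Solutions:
 u(a) = C3*exp(2^(2/3)*3^(1/6)*a/2) + 4*sqrt(3)*a^2/3 + (C1*sin(6^(2/3)*a/4) + C2*cos(6^(2/3)*a/4))*exp(-2^(2/3)*3^(1/6)*a/4) + 2*sqrt(3)/3


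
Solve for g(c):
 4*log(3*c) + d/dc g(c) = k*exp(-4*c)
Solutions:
 g(c) = C1 - 4*c*log(c) + 4*c*(1 - log(3)) - k*exp(-4*c)/4


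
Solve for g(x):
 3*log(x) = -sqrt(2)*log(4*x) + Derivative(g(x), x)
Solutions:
 g(x) = C1 + sqrt(2)*x*log(x) + 3*x*log(x) - 3*x - sqrt(2)*x + 2*sqrt(2)*x*log(2)


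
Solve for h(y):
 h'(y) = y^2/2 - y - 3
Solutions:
 h(y) = C1 + y^3/6 - y^2/2 - 3*y


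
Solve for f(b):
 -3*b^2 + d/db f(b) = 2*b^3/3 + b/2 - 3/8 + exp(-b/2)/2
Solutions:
 f(b) = C1 + b^4/6 + b^3 + b^2/4 - 3*b/8 - 1/sqrt(exp(b))


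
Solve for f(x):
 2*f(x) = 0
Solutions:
 f(x) = 0


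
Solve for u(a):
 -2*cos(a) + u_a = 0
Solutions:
 u(a) = C1 + 2*sin(a)


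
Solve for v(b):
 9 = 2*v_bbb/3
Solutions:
 v(b) = C1 + C2*b + C3*b^2 + 9*b^3/4


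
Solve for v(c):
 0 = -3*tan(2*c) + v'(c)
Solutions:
 v(c) = C1 - 3*log(cos(2*c))/2


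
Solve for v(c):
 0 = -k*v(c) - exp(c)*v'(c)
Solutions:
 v(c) = C1*exp(k*exp(-c))


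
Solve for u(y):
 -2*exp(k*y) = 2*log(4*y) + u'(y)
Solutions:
 u(y) = C1 - 2*y*log(y) + 2*y*(1 - 2*log(2)) + Piecewise((-2*exp(k*y)/k, Ne(k, 0)), (-2*y, True))


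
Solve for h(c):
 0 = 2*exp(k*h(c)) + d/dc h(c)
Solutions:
 h(c) = Piecewise((log(1/(C1*k + 2*c*k))/k, Ne(k, 0)), (nan, True))
 h(c) = Piecewise((C1 - 2*c, Eq(k, 0)), (nan, True))


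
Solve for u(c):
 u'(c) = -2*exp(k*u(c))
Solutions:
 u(c) = Piecewise((log(1/(C1*k + 2*c*k))/k, Ne(k, 0)), (nan, True))
 u(c) = Piecewise((C1 - 2*c, Eq(k, 0)), (nan, True))


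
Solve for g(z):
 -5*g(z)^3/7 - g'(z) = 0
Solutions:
 g(z) = -sqrt(14)*sqrt(-1/(C1 - 5*z))/2
 g(z) = sqrt(14)*sqrt(-1/(C1 - 5*z))/2


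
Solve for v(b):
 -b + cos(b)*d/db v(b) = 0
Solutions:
 v(b) = C1 + Integral(b/cos(b), b)


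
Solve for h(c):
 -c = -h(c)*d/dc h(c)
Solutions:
 h(c) = -sqrt(C1 + c^2)
 h(c) = sqrt(C1 + c^2)


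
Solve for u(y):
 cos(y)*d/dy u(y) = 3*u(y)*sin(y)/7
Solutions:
 u(y) = C1/cos(y)^(3/7)


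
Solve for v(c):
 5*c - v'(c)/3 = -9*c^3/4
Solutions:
 v(c) = C1 + 27*c^4/16 + 15*c^2/2


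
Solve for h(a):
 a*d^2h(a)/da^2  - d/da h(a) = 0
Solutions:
 h(a) = C1 + C2*a^2


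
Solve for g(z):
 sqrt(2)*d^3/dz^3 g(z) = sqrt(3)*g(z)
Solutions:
 g(z) = C3*exp(2^(5/6)*3^(1/6)*z/2) + (C1*sin(2^(5/6)*3^(2/3)*z/4) + C2*cos(2^(5/6)*3^(2/3)*z/4))*exp(-2^(5/6)*3^(1/6)*z/4)


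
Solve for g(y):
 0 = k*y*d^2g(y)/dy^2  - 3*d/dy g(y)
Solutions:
 g(y) = C1 + y^(((re(k) + 3)*re(k) + im(k)^2)/(re(k)^2 + im(k)^2))*(C2*sin(3*log(y)*Abs(im(k))/(re(k)^2 + im(k)^2)) + C3*cos(3*log(y)*im(k)/(re(k)^2 + im(k)^2)))


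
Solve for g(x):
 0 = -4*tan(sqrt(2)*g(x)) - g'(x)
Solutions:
 g(x) = sqrt(2)*(pi - asin(C1*exp(-4*sqrt(2)*x)))/2
 g(x) = sqrt(2)*asin(C1*exp(-4*sqrt(2)*x))/2


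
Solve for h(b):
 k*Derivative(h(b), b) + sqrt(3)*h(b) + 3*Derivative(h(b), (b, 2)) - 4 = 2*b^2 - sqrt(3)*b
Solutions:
 h(b) = C1*exp(b*(-k + sqrt(k^2 - 12*sqrt(3)))/6) + C2*exp(-b*(k + sqrt(k^2 - 12*sqrt(3)))/6) + 2*sqrt(3)*b^2/3 - 4*b*k/3 - b + 4*sqrt(3)*k^2/9 + sqrt(3)*k/3 - 4 + 4*sqrt(3)/3


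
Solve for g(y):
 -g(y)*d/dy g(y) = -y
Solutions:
 g(y) = -sqrt(C1 + y^2)
 g(y) = sqrt(C1 + y^2)


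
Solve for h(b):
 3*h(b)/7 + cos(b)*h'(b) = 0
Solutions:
 h(b) = C1*(sin(b) - 1)^(3/14)/(sin(b) + 1)^(3/14)


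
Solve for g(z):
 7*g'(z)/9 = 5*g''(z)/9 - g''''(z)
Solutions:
 g(z) = C1 + C2*exp(z*(10*18^(1/3)/(sqrt(34221) + 189)^(1/3) + 12^(1/3)*(sqrt(34221) + 189)^(1/3))/36)*sin(2^(1/3)*3^(1/6)*z*(-2^(1/3)*3^(2/3)*(sqrt(34221) + 189)^(1/3) + 30/(sqrt(34221) + 189)^(1/3))/36) + C3*exp(z*(10*18^(1/3)/(sqrt(34221) + 189)^(1/3) + 12^(1/3)*(sqrt(34221) + 189)^(1/3))/36)*cos(2^(1/3)*3^(1/6)*z*(-2^(1/3)*3^(2/3)*(sqrt(34221) + 189)^(1/3) + 30/(sqrt(34221) + 189)^(1/3))/36) + C4*exp(-z*(10*18^(1/3)/(sqrt(34221) + 189)^(1/3) + 12^(1/3)*(sqrt(34221) + 189)^(1/3))/18)


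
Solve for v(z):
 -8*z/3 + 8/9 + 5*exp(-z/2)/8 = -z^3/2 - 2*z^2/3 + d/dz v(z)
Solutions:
 v(z) = C1 + z^4/8 + 2*z^3/9 - 4*z^2/3 + 8*z/9 - 5*exp(-z/2)/4


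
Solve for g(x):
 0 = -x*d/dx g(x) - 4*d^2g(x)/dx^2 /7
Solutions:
 g(x) = C1 + C2*erf(sqrt(14)*x/4)


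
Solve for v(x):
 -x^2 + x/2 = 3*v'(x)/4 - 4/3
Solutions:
 v(x) = C1 - 4*x^3/9 + x^2/3 + 16*x/9


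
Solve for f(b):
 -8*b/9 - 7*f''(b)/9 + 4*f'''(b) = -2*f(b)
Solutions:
 f(b) = C1*exp(b*(49/(324*sqrt(942726) + 314585)^(1/3) + 14 + (324*sqrt(942726) + 314585)^(1/3))/216)*sin(sqrt(3)*b*(-(324*sqrt(942726) + 314585)^(1/3) + 49/(324*sqrt(942726) + 314585)^(1/3))/216) + C2*exp(b*(49/(324*sqrt(942726) + 314585)^(1/3) + 14 + (324*sqrt(942726) + 314585)^(1/3))/216)*cos(sqrt(3)*b*(-(324*sqrt(942726) + 314585)^(1/3) + 49/(324*sqrt(942726) + 314585)^(1/3))/216) + C3*exp(b*(-(324*sqrt(942726) + 314585)^(1/3) - 49/(324*sqrt(942726) + 314585)^(1/3) + 7)/108) + 4*b/9


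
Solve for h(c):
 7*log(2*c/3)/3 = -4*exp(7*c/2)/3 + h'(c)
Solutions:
 h(c) = C1 + 7*c*log(c)/3 + 7*c*(-log(3) - 1 + log(2))/3 + 8*exp(7*c/2)/21


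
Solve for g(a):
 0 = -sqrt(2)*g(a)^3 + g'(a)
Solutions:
 g(a) = -sqrt(2)*sqrt(-1/(C1 + sqrt(2)*a))/2
 g(a) = sqrt(2)*sqrt(-1/(C1 + sqrt(2)*a))/2


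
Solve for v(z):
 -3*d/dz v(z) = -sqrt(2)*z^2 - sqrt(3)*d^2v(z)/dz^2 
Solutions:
 v(z) = C1 + C2*exp(sqrt(3)*z) + sqrt(2)*z^3/9 + sqrt(6)*z^2/9 + 2*sqrt(2)*z/9


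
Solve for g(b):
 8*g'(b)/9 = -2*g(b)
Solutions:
 g(b) = C1*exp(-9*b/4)


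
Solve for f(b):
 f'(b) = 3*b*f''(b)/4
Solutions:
 f(b) = C1 + C2*b^(7/3)


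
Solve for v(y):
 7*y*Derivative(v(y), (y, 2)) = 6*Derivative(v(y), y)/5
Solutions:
 v(y) = C1 + C2*y^(41/35)


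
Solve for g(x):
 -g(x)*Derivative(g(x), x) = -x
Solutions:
 g(x) = -sqrt(C1 + x^2)
 g(x) = sqrt(C1 + x^2)


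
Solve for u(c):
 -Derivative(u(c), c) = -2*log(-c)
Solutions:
 u(c) = C1 + 2*c*log(-c) - 2*c


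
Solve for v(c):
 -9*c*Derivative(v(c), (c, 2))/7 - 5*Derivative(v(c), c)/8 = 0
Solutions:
 v(c) = C1 + C2*c^(37/72)


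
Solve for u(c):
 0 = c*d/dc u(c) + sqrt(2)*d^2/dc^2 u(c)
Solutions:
 u(c) = C1 + C2*erf(2^(1/4)*c/2)


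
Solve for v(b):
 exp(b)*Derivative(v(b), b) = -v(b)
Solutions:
 v(b) = C1*exp(exp(-b))


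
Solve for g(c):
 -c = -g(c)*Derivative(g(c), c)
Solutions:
 g(c) = -sqrt(C1 + c^2)
 g(c) = sqrt(C1 + c^2)


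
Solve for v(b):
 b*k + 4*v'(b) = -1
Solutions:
 v(b) = C1 - b^2*k/8 - b/4


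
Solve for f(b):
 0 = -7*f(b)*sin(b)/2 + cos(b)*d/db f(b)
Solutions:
 f(b) = C1/cos(b)^(7/2)


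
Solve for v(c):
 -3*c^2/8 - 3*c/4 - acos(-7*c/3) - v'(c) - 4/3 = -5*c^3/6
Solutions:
 v(c) = C1 + 5*c^4/24 - c^3/8 - 3*c^2/8 - c*acos(-7*c/3) - 4*c/3 - sqrt(9 - 49*c^2)/7


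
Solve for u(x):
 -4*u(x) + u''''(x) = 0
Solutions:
 u(x) = C1*exp(-sqrt(2)*x) + C2*exp(sqrt(2)*x) + C3*sin(sqrt(2)*x) + C4*cos(sqrt(2)*x)


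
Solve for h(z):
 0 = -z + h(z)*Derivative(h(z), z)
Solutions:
 h(z) = -sqrt(C1 + z^2)
 h(z) = sqrt(C1 + z^2)


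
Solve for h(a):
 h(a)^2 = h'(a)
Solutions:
 h(a) = -1/(C1 + a)


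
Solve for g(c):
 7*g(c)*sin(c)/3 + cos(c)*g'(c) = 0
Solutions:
 g(c) = C1*cos(c)^(7/3)


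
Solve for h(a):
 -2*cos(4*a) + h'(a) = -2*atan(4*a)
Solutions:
 h(a) = C1 - 2*a*atan(4*a) + log(16*a^2 + 1)/4 + sin(4*a)/2


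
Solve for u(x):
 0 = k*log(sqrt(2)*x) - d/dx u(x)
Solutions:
 u(x) = C1 + k*x*log(x) - k*x + k*x*log(2)/2


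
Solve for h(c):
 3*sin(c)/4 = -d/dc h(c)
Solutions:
 h(c) = C1 + 3*cos(c)/4


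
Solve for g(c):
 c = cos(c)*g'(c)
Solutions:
 g(c) = C1 + Integral(c/cos(c), c)


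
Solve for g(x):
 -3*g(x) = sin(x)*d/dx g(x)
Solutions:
 g(x) = C1*(cos(x) + 1)^(3/2)/(cos(x) - 1)^(3/2)


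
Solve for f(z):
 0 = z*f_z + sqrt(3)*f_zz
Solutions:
 f(z) = C1 + C2*erf(sqrt(2)*3^(3/4)*z/6)


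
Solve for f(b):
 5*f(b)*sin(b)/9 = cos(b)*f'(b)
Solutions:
 f(b) = C1/cos(b)^(5/9)


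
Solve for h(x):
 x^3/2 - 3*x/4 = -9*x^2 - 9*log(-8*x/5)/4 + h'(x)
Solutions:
 h(x) = C1 + x^4/8 + 3*x^3 - 3*x^2/8 + 9*x*log(-x)/4 + x*(-3*log(5) - 9/4 + 3*log(10)/4 + 6*log(2))


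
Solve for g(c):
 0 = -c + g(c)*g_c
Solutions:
 g(c) = -sqrt(C1 + c^2)
 g(c) = sqrt(C1 + c^2)


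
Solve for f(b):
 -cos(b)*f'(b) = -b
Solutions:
 f(b) = C1 + Integral(b/cos(b), b)


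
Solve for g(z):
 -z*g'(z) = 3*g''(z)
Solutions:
 g(z) = C1 + C2*erf(sqrt(6)*z/6)


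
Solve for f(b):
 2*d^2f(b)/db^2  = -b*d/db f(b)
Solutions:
 f(b) = C1 + C2*erf(b/2)


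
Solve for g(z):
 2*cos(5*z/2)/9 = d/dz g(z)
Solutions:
 g(z) = C1 + 4*sin(5*z/2)/45


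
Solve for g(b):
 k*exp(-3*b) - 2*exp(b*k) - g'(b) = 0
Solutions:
 g(b) = C1 - k*exp(-3*b)/3 - 2*exp(b*k)/k


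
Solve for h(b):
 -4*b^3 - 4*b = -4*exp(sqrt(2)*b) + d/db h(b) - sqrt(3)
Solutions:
 h(b) = C1 - b^4 - 2*b^2 + sqrt(3)*b + 2*sqrt(2)*exp(sqrt(2)*b)


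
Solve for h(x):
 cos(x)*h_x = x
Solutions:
 h(x) = C1 + Integral(x/cos(x), x)


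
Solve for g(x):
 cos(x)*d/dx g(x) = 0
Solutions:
 g(x) = C1


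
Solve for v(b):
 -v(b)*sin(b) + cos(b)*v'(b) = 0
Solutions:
 v(b) = C1/cos(b)


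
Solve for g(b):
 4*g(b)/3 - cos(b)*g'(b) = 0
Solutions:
 g(b) = C1*(sin(b) + 1)^(2/3)/(sin(b) - 1)^(2/3)


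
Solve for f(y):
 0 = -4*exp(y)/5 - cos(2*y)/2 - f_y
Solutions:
 f(y) = C1 - 4*exp(y)/5 - sin(2*y)/4


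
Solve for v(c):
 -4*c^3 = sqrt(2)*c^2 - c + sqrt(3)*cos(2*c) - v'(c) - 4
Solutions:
 v(c) = C1 + c^4 + sqrt(2)*c^3/3 - c^2/2 - 4*c + sqrt(3)*sin(2*c)/2


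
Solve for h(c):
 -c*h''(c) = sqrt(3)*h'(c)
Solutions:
 h(c) = C1 + C2*c^(1 - sqrt(3))


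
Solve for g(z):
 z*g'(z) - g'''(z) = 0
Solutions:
 g(z) = C1 + Integral(C2*airyai(z) + C3*airybi(z), z)


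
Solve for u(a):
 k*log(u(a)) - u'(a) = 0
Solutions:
 li(u(a)) = C1 + a*k


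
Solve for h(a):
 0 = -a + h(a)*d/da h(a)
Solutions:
 h(a) = -sqrt(C1 + a^2)
 h(a) = sqrt(C1 + a^2)


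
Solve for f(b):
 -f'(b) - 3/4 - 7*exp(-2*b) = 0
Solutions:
 f(b) = C1 - 3*b/4 + 7*exp(-2*b)/2


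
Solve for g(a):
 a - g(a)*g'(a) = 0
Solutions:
 g(a) = -sqrt(C1 + a^2)
 g(a) = sqrt(C1 + a^2)


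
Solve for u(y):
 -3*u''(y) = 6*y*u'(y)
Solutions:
 u(y) = C1 + C2*erf(y)


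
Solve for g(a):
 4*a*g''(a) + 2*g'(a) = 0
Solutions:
 g(a) = C1 + C2*sqrt(a)


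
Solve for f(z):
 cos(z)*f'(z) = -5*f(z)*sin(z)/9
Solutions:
 f(z) = C1*cos(z)^(5/9)


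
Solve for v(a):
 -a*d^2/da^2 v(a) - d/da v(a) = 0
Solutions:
 v(a) = C1 + C2*log(a)


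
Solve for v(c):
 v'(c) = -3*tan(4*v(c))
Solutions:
 v(c) = -asin(C1*exp(-12*c))/4 + pi/4
 v(c) = asin(C1*exp(-12*c))/4


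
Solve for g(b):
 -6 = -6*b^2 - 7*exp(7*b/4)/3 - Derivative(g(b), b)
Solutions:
 g(b) = C1 - 2*b^3 + 6*b - 4*exp(7*b/4)/3


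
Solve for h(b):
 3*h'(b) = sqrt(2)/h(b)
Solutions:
 h(b) = -sqrt(C1 + 6*sqrt(2)*b)/3
 h(b) = sqrt(C1 + 6*sqrt(2)*b)/3


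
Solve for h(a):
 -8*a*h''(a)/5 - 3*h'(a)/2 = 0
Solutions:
 h(a) = C1 + C2*a^(1/16)


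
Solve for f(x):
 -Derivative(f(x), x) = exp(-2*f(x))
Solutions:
 f(x) = log(-sqrt(C1 - 2*x))
 f(x) = log(C1 - 2*x)/2


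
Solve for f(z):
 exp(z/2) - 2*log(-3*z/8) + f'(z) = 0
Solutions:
 f(z) = C1 + 2*z*log(-z) + 2*z*(-3*log(2) - 1 + log(3)) - 2*exp(z/2)


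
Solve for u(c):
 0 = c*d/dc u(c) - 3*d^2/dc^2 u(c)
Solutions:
 u(c) = C1 + C2*erfi(sqrt(6)*c/6)


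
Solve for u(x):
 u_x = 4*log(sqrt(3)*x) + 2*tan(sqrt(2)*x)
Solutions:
 u(x) = C1 + 4*x*log(x) - 4*x + 2*x*log(3) - sqrt(2)*log(cos(sqrt(2)*x))


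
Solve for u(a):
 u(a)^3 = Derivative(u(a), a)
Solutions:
 u(a) = -sqrt(2)*sqrt(-1/(C1 + a))/2
 u(a) = sqrt(2)*sqrt(-1/(C1 + a))/2


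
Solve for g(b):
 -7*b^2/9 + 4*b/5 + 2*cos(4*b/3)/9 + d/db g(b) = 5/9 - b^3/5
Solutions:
 g(b) = C1 - b^4/20 + 7*b^3/27 - 2*b^2/5 + 5*b/9 - sin(4*b/3)/6


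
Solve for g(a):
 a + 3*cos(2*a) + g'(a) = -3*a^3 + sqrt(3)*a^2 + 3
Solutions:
 g(a) = C1 - 3*a^4/4 + sqrt(3)*a^3/3 - a^2/2 + 3*a - 3*sin(a)*cos(a)


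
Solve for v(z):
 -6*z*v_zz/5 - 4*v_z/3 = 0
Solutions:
 v(z) = C1 + C2/z^(1/9)


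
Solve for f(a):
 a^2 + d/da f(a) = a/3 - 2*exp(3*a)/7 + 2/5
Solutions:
 f(a) = C1 - a^3/3 + a^2/6 + 2*a/5 - 2*exp(3*a)/21


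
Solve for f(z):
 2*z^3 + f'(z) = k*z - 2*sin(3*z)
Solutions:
 f(z) = C1 + k*z^2/2 - z^4/2 + 2*cos(3*z)/3


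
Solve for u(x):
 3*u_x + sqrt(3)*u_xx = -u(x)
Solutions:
 u(x) = C1*exp(sqrt(3)*x*(-3 + sqrt(9 - 4*sqrt(3)))/6) + C2*exp(-sqrt(3)*x*(sqrt(9 - 4*sqrt(3)) + 3)/6)


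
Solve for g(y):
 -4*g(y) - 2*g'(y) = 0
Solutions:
 g(y) = C1*exp(-2*y)


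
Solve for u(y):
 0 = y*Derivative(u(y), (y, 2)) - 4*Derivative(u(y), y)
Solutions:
 u(y) = C1 + C2*y^5


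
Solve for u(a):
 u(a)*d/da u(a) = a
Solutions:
 u(a) = -sqrt(C1 + a^2)
 u(a) = sqrt(C1 + a^2)


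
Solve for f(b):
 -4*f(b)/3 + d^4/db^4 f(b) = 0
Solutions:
 f(b) = C1*exp(-sqrt(2)*3^(3/4)*b/3) + C2*exp(sqrt(2)*3^(3/4)*b/3) + C3*sin(sqrt(2)*3^(3/4)*b/3) + C4*cos(sqrt(2)*3^(3/4)*b/3)


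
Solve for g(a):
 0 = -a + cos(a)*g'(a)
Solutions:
 g(a) = C1 + Integral(a/cos(a), a)


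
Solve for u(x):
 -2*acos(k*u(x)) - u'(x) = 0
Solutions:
 Integral(1/acos(_y*k), (_y, u(x))) = C1 - 2*x


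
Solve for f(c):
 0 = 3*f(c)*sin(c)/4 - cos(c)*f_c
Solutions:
 f(c) = C1/cos(c)^(3/4)


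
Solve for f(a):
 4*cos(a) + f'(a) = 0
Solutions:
 f(a) = C1 - 4*sin(a)


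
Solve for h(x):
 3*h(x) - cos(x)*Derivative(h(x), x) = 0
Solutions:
 h(x) = C1*(sin(x) + 1)^(3/2)/(sin(x) - 1)^(3/2)


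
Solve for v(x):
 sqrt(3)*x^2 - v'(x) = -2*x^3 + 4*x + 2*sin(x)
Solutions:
 v(x) = C1 + x^4/2 + sqrt(3)*x^3/3 - 2*x^2 + 2*cos(x)


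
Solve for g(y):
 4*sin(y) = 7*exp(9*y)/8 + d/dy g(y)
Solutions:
 g(y) = C1 - 7*exp(9*y)/72 - 4*cos(y)


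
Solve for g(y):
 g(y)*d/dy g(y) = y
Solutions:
 g(y) = -sqrt(C1 + y^2)
 g(y) = sqrt(C1 + y^2)


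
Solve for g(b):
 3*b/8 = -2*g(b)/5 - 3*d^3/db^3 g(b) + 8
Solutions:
 g(b) = C3*exp(-15^(2/3)*2^(1/3)*b/15) - 15*b/16 + (C1*sin(2^(1/3)*3^(1/6)*5^(2/3)*b/10) + C2*cos(2^(1/3)*3^(1/6)*5^(2/3)*b/10))*exp(15^(2/3)*2^(1/3)*b/30) + 20


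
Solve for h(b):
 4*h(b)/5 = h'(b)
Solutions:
 h(b) = C1*exp(4*b/5)


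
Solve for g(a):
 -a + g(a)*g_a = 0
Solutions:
 g(a) = -sqrt(C1 + a^2)
 g(a) = sqrt(C1 + a^2)


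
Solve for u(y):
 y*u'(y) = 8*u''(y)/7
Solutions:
 u(y) = C1 + C2*erfi(sqrt(7)*y/4)


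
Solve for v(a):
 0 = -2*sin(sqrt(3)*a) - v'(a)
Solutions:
 v(a) = C1 + 2*sqrt(3)*cos(sqrt(3)*a)/3


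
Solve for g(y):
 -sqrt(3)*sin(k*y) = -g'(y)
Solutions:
 g(y) = C1 - sqrt(3)*cos(k*y)/k


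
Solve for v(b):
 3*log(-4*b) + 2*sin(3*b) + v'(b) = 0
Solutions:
 v(b) = C1 - 3*b*log(-b) - 6*b*log(2) + 3*b + 2*cos(3*b)/3


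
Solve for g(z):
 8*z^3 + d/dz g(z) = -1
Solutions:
 g(z) = C1 - 2*z^4 - z


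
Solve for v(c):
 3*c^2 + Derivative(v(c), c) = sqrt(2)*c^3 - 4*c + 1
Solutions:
 v(c) = C1 + sqrt(2)*c^4/4 - c^3 - 2*c^2 + c


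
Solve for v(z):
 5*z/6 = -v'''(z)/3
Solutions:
 v(z) = C1 + C2*z + C3*z^2 - 5*z^4/48


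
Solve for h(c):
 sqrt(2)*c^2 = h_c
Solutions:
 h(c) = C1 + sqrt(2)*c^3/3


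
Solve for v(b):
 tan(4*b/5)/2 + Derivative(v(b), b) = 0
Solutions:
 v(b) = C1 + 5*log(cos(4*b/5))/8


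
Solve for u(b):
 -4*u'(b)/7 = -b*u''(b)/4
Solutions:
 u(b) = C1 + C2*b^(23/7)


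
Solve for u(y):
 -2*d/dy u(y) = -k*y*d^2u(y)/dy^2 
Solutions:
 u(y) = C1 + y^(((re(k) + 2)*re(k) + im(k)^2)/(re(k)^2 + im(k)^2))*(C2*sin(2*log(y)*Abs(im(k))/(re(k)^2 + im(k)^2)) + C3*cos(2*log(y)*im(k)/(re(k)^2 + im(k)^2)))


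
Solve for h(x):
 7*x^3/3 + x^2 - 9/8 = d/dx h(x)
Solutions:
 h(x) = C1 + 7*x^4/12 + x^3/3 - 9*x/8


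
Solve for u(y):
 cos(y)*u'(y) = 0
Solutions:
 u(y) = C1


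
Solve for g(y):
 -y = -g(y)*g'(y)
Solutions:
 g(y) = -sqrt(C1 + y^2)
 g(y) = sqrt(C1 + y^2)


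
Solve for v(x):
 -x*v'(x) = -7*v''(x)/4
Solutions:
 v(x) = C1 + C2*erfi(sqrt(14)*x/7)


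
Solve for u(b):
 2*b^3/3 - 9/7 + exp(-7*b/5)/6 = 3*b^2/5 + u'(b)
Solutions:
 u(b) = C1 + b^4/6 - b^3/5 - 9*b/7 - 5*exp(-7*b/5)/42


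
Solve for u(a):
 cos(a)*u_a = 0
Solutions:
 u(a) = C1


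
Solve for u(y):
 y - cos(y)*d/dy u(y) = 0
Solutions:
 u(y) = C1 + Integral(y/cos(y), y)


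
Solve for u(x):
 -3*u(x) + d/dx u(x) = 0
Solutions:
 u(x) = C1*exp(3*x)


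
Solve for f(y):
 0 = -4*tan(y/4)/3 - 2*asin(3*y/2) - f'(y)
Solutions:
 f(y) = C1 - 2*y*asin(3*y/2) - 2*sqrt(4 - 9*y^2)/3 + 16*log(cos(y/4))/3


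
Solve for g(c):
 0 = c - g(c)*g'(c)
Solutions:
 g(c) = -sqrt(C1 + c^2)
 g(c) = sqrt(C1 + c^2)


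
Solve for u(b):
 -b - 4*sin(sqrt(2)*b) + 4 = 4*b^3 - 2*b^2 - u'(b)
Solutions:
 u(b) = C1 + b^4 - 2*b^3/3 + b^2/2 - 4*b - 2*sqrt(2)*cos(sqrt(2)*b)


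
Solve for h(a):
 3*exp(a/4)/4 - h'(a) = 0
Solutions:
 h(a) = C1 + 3*exp(a/4)


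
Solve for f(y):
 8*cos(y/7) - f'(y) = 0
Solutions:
 f(y) = C1 + 56*sin(y/7)


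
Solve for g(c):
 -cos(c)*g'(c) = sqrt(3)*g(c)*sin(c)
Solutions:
 g(c) = C1*cos(c)^(sqrt(3))


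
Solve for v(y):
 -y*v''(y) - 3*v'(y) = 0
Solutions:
 v(y) = C1 + C2/y^2


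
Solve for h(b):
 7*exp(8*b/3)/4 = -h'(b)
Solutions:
 h(b) = C1 - 21*exp(8*b/3)/32


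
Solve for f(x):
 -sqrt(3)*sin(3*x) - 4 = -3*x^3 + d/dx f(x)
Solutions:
 f(x) = C1 + 3*x^4/4 - 4*x + sqrt(3)*cos(3*x)/3


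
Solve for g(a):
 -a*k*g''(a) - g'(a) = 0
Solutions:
 g(a) = C1 + a^(((re(k) - 1)*re(k) + im(k)^2)/(re(k)^2 + im(k)^2))*(C2*sin(log(a)*Abs(im(k))/(re(k)^2 + im(k)^2)) + C3*cos(log(a)*im(k)/(re(k)^2 + im(k)^2)))


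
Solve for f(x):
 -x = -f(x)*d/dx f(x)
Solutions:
 f(x) = -sqrt(C1 + x^2)
 f(x) = sqrt(C1 + x^2)


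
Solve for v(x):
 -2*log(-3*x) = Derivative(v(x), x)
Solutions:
 v(x) = C1 - 2*x*log(-x) + 2*x*(1 - log(3))


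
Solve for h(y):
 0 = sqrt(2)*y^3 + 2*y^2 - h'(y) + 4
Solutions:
 h(y) = C1 + sqrt(2)*y^4/4 + 2*y^3/3 + 4*y


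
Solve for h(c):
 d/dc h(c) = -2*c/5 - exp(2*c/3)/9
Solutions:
 h(c) = C1 - c^2/5 - exp(2*c/3)/6


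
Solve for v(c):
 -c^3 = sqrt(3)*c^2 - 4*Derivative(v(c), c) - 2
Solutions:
 v(c) = C1 + c^4/16 + sqrt(3)*c^3/12 - c/2


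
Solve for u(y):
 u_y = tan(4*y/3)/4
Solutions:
 u(y) = C1 - 3*log(cos(4*y/3))/16


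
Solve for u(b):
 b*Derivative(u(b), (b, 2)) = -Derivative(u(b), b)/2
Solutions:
 u(b) = C1 + C2*sqrt(b)


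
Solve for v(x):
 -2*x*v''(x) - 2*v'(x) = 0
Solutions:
 v(x) = C1 + C2*log(x)


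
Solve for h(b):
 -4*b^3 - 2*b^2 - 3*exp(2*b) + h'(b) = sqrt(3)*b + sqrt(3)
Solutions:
 h(b) = C1 + b^4 + 2*b^3/3 + sqrt(3)*b^2/2 + sqrt(3)*b + 3*exp(2*b)/2


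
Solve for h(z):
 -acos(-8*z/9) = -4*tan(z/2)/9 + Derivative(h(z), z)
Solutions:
 h(z) = C1 - z*acos(-8*z/9) - sqrt(81 - 64*z^2)/8 - 8*log(cos(z/2))/9


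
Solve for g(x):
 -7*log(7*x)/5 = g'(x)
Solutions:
 g(x) = C1 - 7*x*log(x)/5 - 7*x*log(7)/5 + 7*x/5


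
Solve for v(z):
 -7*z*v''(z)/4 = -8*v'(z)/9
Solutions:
 v(z) = C1 + C2*z^(95/63)


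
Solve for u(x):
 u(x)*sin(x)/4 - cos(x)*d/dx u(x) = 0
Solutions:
 u(x) = C1/cos(x)^(1/4)


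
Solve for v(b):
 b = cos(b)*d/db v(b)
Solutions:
 v(b) = C1 + Integral(b/cos(b), b)


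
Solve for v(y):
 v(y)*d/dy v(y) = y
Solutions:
 v(y) = -sqrt(C1 + y^2)
 v(y) = sqrt(C1 + y^2)


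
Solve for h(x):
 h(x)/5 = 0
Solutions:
 h(x) = 0


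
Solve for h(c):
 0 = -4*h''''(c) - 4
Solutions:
 h(c) = C1 + C2*c + C3*c^2 + C4*c^3 - c^4/24


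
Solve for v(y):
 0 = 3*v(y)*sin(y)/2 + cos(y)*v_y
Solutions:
 v(y) = C1*cos(y)^(3/2)


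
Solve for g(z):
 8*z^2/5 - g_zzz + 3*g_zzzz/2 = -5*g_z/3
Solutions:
 g(z) = C1 + C2*exp(z*(4/(9*sqrt(1945) + 397)^(1/3) + 4 + (9*sqrt(1945) + 397)^(1/3))/18)*sin(sqrt(3)*z*(-(9*sqrt(1945) + 397)^(1/3) + 4/(9*sqrt(1945) + 397)^(1/3))/18) + C3*exp(z*(4/(9*sqrt(1945) + 397)^(1/3) + 4 + (9*sqrt(1945) + 397)^(1/3))/18)*cos(sqrt(3)*z*(-(9*sqrt(1945) + 397)^(1/3) + 4/(9*sqrt(1945) + 397)^(1/3))/18) + C4*exp(z*(-(9*sqrt(1945) + 397)^(1/3) - 4/(9*sqrt(1945) + 397)^(1/3) + 2)/9) - 8*z^3/25 - 144*z/125


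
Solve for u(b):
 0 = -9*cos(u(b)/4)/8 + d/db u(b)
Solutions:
 -9*b/8 - 2*log(sin(u(b)/4) - 1) + 2*log(sin(u(b)/4) + 1) = C1


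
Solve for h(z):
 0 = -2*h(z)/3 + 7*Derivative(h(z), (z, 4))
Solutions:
 h(z) = C1*exp(-2^(1/4)*21^(3/4)*z/21) + C2*exp(2^(1/4)*21^(3/4)*z/21) + C3*sin(2^(1/4)*21^(3/4)*z/21) + C4*cos(2^(1/4)*21^(3/4)*z/21)


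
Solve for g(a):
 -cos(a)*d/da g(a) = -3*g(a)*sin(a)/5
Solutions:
 g(a) = C1/cos(a)^(3/5)


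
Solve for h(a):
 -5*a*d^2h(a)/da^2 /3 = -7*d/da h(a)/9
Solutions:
 h(a) = C1 + C2*a^(22/15)


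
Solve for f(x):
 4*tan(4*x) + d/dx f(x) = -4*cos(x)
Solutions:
 f(x) = C1 + log(cos(4*x)) - 4*sin(x)


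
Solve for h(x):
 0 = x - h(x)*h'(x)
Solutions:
 h(x) = -sqrt(C1 + x^2)
 h(x) = sqrt(C1 + x^2)


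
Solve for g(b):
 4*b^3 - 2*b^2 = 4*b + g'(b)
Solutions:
 g(b) = C1 + b^4 - 2*b^3/3 - 2*b^2


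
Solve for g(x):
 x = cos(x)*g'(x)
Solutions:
 g(x) = C1 + Integral(x/cos(x), x)


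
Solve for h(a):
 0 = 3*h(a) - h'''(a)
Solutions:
 h(a) = C3*exp(3^(1/3)*a) + (C1*sin(3^(5/6)*a/2) + C2*cos(3^(5/6)*a/2))*exp(-3^(1/3)*a/2)


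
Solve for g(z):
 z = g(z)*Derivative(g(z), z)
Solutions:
 g(z) = -sqrt(C1 + z^2)
 g(z) = sqrt(C1 + z^2)


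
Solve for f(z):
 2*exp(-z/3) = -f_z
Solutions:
 f(z) = C1 + 6*exp(-z/3)


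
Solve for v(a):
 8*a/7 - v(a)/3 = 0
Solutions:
 v(a) = 24*a/7


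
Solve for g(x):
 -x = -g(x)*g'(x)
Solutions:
 g(x) = -sqrt(C1 + x^2)
 g(x) = sqrt(C1 + x^2)


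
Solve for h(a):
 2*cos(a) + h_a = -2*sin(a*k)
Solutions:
 h(a) = C1 - 2*sin(a) + 2*cos(a*k)/k


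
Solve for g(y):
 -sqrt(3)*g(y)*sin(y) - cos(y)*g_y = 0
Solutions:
 g(y) = C1*cos(y)^(sqrt(3))


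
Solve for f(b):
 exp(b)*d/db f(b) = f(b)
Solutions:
 f(b) = C1*exp(-exp(-b))


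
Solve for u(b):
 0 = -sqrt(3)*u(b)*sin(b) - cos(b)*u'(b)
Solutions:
 u(b) = C1*cos(b)^(sqrt(3))


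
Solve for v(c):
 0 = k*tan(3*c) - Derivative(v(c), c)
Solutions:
 v(c) = C1 - k*log(cos(3*c))/3


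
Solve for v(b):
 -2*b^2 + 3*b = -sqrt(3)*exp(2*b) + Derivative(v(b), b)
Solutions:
 v(b) = C1 - 2*b^3/3 + 3*b^2/2 + sqrt(3)*exp(2*b)/2


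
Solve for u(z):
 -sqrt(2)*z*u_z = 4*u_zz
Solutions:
 u(z) = C1 + C2*erf(2^(3/4)*z/4)


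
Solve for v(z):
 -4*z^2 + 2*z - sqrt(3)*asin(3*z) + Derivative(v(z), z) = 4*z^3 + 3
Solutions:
 v(z) = C1 + z^4 + 4*z^3/3 - z^2 + 3*z + sqrt(3)*(z*asin(3*z) + sqrt(1 - 9*z^2)/3)


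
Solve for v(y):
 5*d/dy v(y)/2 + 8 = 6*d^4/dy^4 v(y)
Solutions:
 v(y) = C1 + C4*exp(90^(1/3)*y/6) - 16*y/5 + (C2*sin(10^(1/3)*3^(1/6)*y/4) + C3*cos(10^(1/3)*3^(1/6)*y/4))*exp(-90^(1/3)*y/12)


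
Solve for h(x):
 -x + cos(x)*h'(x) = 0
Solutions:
 h(x) = C1 + Integral(x/cos(x), x)


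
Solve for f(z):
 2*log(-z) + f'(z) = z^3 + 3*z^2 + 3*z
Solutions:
 f(z) = C1 + z^4/4 + z^3 + 3*z^2/2 - 2*z*log(-z) + 2*z


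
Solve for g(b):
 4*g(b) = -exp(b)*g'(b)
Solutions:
 g(b) = C1*exp(4*exp(-b))


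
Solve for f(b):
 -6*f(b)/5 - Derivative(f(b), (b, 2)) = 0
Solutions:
 f(b) = C1*sin(sqrt(30)*b/5) + C2*cos(sqrt(30)*b/5)


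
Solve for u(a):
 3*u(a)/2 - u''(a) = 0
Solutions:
 u(a) = C1*exp(-sqrt(6)*a/2) + C2*exp(sqrt(6)*a/2)


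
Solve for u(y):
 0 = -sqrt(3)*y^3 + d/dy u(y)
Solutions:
 u(y) = C1 + sqrt(3)*y^4/4


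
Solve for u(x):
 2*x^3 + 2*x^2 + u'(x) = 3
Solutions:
 u(x) = C1 - x^4/2 - 2*x^3/3 + 3*x


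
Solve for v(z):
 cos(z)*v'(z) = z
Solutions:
 v(z) = C1 + Integral(z/cos(z), z)


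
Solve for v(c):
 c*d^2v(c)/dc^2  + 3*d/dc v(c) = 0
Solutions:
 v(c) = C1 + C2/c^2


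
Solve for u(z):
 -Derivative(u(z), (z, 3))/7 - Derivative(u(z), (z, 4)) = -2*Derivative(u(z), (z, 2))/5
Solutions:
 u(z) = C1 + C2*z + C3*exp(z*(-5 + sqrt(1985))/70) + C4*exp(-z*(5 + sqrt(1985))/70)


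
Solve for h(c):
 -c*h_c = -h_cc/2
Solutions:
 h(c) = C1 + C2*erfi(c)


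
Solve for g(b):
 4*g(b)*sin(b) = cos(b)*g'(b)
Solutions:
 g(b) = C1/cos(b)^4


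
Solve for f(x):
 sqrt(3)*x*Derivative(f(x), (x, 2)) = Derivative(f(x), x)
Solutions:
 f(x) = C1 + C2*x^(sqrt(3)/3 + 1)


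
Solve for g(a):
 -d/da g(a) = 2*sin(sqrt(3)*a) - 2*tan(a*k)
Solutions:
 g(a) = C1 + 2*Piecewise((-log(cos(a*k))/k, Ne(k, 0)), (0, True)) + 2*sqrt(3)*cos(sqrt(3)*a)/3


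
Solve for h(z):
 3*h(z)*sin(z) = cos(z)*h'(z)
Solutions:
 h(z) = C1/cos(z)^3


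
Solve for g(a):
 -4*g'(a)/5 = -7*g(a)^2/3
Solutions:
 g(a) = -12/(C1 + 35*a)


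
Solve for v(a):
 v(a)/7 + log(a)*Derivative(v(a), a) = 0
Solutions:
 v(a) = C1*exp(-li(a)/7)


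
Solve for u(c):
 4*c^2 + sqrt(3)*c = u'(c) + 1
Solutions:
 u(c) = C1 + 4*c^3/3 + sqrt(3)*c^2/2 - c


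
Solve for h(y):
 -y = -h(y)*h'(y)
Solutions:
 h(y) = -sqrt(C1 + y^2)
 h(y) = sqrt(C1 + y^2)


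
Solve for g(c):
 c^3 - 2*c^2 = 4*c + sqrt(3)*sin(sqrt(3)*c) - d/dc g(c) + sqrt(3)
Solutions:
 g(c) = C1 - c^4/4 + 2*c^3/3 + 2*c^2 + sqrt(3)*c - cos(sqrt(3)*c)


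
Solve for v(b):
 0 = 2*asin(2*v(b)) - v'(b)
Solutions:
 Integral(1/asin(2*_y), (_y, v(b))) = C1 + 2*b


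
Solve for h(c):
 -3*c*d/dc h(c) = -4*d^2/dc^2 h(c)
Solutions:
 h(c) = C1 + C2*erfi(sqrt(6)*c/4)


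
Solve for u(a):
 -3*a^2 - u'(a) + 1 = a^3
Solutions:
 u(a) = C1 - a^4/4 - a^3 + a


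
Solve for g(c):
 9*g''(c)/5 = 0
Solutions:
 g(c) = C1 + C2*c


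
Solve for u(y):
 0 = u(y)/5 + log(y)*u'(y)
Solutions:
 u(y) = C1*exp(-li(y)/5)


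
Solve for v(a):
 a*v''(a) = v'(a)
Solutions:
 v(a) = C1 + C2*a^2


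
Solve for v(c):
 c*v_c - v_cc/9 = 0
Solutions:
 v(c) = C1 + C2*erfi(3*sqrt(2)*c/2)


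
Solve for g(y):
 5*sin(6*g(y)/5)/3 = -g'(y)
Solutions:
 5*y/3 + 5*log(cos(6*g(y)/5) - 1)/12 - 5*log(cos(6*g(y)/5) + 1)/12 = C1


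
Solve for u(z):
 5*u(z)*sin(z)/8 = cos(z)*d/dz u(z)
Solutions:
 u(z) = C1/cos(z)^(5/8)


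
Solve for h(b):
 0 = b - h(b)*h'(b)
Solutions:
 h(b) = -sqrt(C1 + b^2)
 h(b) = sqrt(C1 + b^2)


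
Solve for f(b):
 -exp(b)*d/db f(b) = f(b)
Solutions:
 f(b) = C1*exp(exp(-b))


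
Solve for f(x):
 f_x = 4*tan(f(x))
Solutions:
 f(x) = pi - asin(C1*exp(4*x))
 f(x) = asin(C1*exp(4*x))


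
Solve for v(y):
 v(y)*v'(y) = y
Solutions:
 v(y) = -sqrt(C1 + y^2)
 v(y) = sqrt(C1 + y^2)


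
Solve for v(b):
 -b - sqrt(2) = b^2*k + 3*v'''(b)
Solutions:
 v(b) = C1 + C2*b + C3*b^2 - b^5*k/180 - b^4/72 - sqrt(2)*b^3/18


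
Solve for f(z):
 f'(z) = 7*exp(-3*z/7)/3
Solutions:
 f(z) = C1 - 49*exp(-3*z/7)/9


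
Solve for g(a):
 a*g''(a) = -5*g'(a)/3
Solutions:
 g(a) = C1 + C2/a^(2/3)


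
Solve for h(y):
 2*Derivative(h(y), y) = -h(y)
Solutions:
 h(y) = C1*exp(-y/2)


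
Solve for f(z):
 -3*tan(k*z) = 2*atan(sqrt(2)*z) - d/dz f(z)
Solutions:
 f(z) = C1 + 2*z*atan(sqrt(2)*z) + 3*Piecewise((-log(cos(k*z))/k, Ne(k, 0)), (0, True)) - sqrt(2)*log(2*z^2 + 1)/2


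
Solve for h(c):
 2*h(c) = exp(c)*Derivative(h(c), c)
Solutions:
 h(c) = C1*exp(-2*exp(-c))


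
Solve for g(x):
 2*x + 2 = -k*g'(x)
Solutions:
 g(x) = C1 - x^2/k - 2*x/k


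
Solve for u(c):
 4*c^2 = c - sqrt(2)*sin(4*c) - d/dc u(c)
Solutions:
 u(c) = C1 - 4*c^3/3 + c^2/2 + sqrt(2)*cos(4*c)/4


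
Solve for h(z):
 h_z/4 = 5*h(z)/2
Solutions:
 h(z) = C1*exp(10*z)


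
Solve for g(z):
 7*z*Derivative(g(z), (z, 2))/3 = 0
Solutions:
 g(z) = C1 + C2*z


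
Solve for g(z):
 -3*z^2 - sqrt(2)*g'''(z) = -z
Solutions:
 g(z) = C1 + C2*z + C3*z^2 - sqrt(2)*z^5/40 + sqrt(2)*z^4/48


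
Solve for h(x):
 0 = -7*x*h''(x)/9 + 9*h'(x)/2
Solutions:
 h(x) = C1 + C2*x^(95/14)


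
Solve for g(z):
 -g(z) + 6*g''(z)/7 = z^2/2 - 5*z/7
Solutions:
 g(z) = C1*exp(-sqrt(42)*z/6) + C2*exp(sqrt(42)*z/6) - z^2/2 + 5*z/7 - 6/7


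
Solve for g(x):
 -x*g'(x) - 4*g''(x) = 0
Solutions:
 g(x) = C1 + C2*erf(sqrt(2)*x/4)


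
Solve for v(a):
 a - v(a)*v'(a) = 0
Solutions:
 v(a) = -sqrt(C1 + a^2)
 v(a) = sqrt(C1 + a^2)


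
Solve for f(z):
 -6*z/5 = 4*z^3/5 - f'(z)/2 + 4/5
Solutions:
 f(z) = C1 + 2*z^4/5 + 6*z^2/5 + 8*z/5


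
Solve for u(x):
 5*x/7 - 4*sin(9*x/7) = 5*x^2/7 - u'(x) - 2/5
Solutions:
 u(x) = C1 + 5*x^3/21 - 5*x^2/14 - 2*x/5 - 28*cos(9*x/7)/9
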